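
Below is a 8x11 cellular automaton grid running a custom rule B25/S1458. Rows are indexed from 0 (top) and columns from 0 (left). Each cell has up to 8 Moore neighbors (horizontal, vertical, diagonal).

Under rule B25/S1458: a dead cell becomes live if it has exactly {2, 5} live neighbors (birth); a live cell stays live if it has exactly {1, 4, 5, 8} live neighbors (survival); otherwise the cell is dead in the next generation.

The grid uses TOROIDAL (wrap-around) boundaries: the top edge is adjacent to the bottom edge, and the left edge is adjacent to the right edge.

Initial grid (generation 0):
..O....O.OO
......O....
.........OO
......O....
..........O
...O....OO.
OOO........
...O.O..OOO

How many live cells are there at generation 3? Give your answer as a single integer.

Answer: 27

Derivation:
Simulating step by step:
Generation 0 (given above): 20 live cells
Generation 1: 27 live cells
O.OOOO...O.
O.....OO...
.....OOO.OO
O..........
.......OO.O
...O....O..
.......O.O.
....O.OO.OO
Generation 2: 26 live cells
..O..OO...O
..O..OO...O
.O....O..O.
.....O.....
O.........O
......O.O.O
...OOO..O..
OOO.....O.O
Generation 3: 27 live cells
OO..O......
...OOOO....
OOO.O..O.OO
.O...OO..O.
.....OOO...
...O..O.O..
......O..O.
........O..
Population at generation 3: 27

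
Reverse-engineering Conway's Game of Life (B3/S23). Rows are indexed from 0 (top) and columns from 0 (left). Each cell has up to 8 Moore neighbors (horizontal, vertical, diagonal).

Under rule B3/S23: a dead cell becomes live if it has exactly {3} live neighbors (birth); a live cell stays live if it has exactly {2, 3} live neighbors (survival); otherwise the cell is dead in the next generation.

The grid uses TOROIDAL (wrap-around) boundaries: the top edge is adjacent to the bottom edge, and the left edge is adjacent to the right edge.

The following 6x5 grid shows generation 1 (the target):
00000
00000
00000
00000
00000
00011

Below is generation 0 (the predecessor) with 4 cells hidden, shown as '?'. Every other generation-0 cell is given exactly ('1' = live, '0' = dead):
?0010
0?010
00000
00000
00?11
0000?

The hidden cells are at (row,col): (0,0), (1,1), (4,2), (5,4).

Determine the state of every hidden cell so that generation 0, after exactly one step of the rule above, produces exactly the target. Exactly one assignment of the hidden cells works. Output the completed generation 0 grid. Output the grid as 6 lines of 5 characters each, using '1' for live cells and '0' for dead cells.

Answer: 00010
00010
00000
00000
00011
00000

Derivation:
Hidden generation-0 cells (in order): (0,0), (1,1), (4,2), (5,4).
A hidden cell only influences target cells in its own 3x3 neighborhood. Try each of the 2^4 = 16 assignments, step the completed generation 0 forward once under B3/S23, and compare with the target:
  (0,0)=0 (1,1)=0 (4,2)=0 (5,4)=0 -> step reproduces the target at every cell -> ACCEPT
  (0,0)=0 (1,1)=0 (4,2)=0 (5,4)=1 -> step gives (0,3)='1' but target has '0' -> reject
  (0,0)=0 (1,1)=0 (4,2)=1 (5,4)=0 -> step gives (3,3)='1' but target has '0' -> reject
  (0,0)=0 (1,1)=0 (4,2)=1 (5,4)=1 -> step gives (0,3)='1' but target has '0' -> reject
  (0,0)=0 (1,1)=1 (4,2)=0 (5,4)=0 -> step gives (0,2)='1' but target has '0' -> reject
  (0,0)=0 (1,1)=1 (4,2)=0 (5,4)=1 -> step gives (0,2)='1' but target has '0' -> reject
  (0,0)=0 (1,1)=1 (4,2)=1 (5,4)=0 -> step gives (0,2)='1' but target has '0' -> reject
  (0,0)=0 (1,1)=1 (4,2)=1 (5,4)=1 -> step gives (0,2)='1' but target has '0' -> reject
  (0,0)=1 (1,1)=0 (4,2)=0 (5,4)=0 -> step gives (0,4)='1' but target has '0' -> reject
  (0,0)=1 (1,1)=0 (4,2)=0 (5,4)=1 -> step gives (0,3)='1' but target has '0' -> reject
  (0,0)=1 (1,1)=0 (4,2)=1 (5,4)=0 -> step gives (0,4)='1' but target has '0' -> reject
  (0,0)=1 (1,1)=0 (4,2)=1 (5,4)=1 -> step gives (0,3)='1' but target has '0' -> reject
  (0,0)=1 (1,1)=1 (4,2)=0 (5,4)=0 -> step gives (0,2)='1' but target has '0' -> reject
  (0,0)=1 (1,1)=1 (4,2)=0 (5,4)=1 -> step gives (0,0)='1' but target has '0' -> reject
  (0,0)=1 (1,1)=1 (4,2)=1 (5,4)=0 -> step gives (0,2)='1' but target has '0' -> reject
  (0,0)=1 (1,1)=1 (4,2)=1 (5,4)=1 -> step gives (0,0)='1' but target has '0' -> reject
Unique solution: (0,0)=dead, (1,1)=dead, (4,2)=dead, (5,4)=dead.
Check: live-neighbor counts of every cell in the completed generation 0:
00212
00212
00111
10122
10111
10233
Applying B3/S23 to generation 0 with these counts gives:
00000
00000
00000
00000
00000
00011
which matches the target exactly.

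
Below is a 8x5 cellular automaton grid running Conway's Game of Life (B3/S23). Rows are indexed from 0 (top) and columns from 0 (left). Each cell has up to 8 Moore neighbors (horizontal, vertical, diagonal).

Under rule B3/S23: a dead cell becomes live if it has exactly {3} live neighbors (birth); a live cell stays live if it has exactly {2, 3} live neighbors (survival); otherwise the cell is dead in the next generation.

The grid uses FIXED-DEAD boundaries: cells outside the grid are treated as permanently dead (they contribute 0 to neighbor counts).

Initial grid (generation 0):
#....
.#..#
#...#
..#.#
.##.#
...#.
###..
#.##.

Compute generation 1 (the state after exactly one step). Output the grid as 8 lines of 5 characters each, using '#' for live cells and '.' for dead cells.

Answer: .....
##...
.#..#
..#.#
.##.#
#..#.
#....
#.##.

Derivation:
Simulating step by step:
Generation 0 (given above): 17 live cells
Generation 1: 15 live cells
(generation 1 grid is the final answer)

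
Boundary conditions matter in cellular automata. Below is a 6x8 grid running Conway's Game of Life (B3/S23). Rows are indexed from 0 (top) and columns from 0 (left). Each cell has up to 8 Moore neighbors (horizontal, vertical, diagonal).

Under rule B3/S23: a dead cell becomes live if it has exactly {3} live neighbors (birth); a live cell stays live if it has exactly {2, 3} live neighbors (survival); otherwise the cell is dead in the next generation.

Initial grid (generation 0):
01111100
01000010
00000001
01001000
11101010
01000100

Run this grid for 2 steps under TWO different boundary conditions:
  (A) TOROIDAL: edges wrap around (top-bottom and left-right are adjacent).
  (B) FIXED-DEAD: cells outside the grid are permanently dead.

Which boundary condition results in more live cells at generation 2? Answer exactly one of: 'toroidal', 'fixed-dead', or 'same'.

Under TOROIDAL boundary, generation 2:
11010000
00010010
00000000
00000001
10001111
10000010
Population = 13

Under FIXED-DEAD boundary, generation 2:
01000010
01000010
10000010
10000000
00000100
10101000
Population = 11

Comparison: toroidal=13, fixed-dead=11 -> toroidal

Answer: toroidal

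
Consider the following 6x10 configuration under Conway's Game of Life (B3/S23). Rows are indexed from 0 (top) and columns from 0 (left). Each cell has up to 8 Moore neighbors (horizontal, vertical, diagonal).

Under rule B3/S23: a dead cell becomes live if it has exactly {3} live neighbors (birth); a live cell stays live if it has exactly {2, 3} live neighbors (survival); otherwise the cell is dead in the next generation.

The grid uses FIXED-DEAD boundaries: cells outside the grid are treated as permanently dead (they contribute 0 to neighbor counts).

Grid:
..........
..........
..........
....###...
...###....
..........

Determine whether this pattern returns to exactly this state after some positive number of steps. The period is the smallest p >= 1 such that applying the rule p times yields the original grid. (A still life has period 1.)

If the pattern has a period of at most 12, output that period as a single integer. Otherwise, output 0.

Answer: 2

Derivation:
Simulating and comparing each generation to the original:
Gen 0 (original, given above): 6 live cells
Gen 1: 6 live cells, differs from original
Gen 2: 6 live cells, MATCHES original -> period = 2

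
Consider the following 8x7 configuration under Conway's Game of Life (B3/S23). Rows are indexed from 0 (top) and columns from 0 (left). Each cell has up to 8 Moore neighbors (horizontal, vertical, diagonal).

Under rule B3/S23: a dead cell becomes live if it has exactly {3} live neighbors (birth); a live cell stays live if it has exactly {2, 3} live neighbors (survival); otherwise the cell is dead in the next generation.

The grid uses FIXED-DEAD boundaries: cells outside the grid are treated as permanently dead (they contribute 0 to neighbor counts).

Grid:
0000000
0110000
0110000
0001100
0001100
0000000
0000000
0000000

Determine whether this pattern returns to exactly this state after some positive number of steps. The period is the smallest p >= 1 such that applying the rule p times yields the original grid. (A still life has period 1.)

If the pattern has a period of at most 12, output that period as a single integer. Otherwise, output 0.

Simulating and comparing each generation to the original:
Gen 0 (original, given above): 8 live cells
Gen 1: 6 live cells, differs from original
Gen 2: 8 live cells, MATCHES original -> period = 2

Answer: 2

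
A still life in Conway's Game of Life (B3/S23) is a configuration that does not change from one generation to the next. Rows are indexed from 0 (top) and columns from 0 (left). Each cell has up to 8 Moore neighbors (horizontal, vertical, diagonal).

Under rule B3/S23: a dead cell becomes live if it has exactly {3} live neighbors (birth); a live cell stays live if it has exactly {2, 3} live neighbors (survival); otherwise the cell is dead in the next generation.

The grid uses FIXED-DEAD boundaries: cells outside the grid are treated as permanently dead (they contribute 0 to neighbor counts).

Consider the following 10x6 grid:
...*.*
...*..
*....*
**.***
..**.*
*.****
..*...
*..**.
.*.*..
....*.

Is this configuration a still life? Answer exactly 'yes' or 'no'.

Answer: no

Derivation:
Compute generation 1 and compare to generation 0 (given above):
Generation 1:
....*.
......
****.*
**.*.*
*.....
.....*
..*..*
.*.**.
..**..
......
Cell (0,3) differs: gen0=1 vs gen1=0 -> NOT a still life.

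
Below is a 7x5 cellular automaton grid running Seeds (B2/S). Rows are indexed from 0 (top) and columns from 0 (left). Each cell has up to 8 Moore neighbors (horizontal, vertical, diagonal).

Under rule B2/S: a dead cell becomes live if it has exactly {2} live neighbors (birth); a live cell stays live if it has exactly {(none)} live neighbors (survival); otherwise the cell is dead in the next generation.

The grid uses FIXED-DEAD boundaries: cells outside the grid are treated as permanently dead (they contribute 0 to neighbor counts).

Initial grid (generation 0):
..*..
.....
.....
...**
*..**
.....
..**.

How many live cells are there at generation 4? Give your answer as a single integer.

Simulating step by step:
Generation 0 (given above): 8 live cells
Generation 1: 5 live cells
.....
.....
...**
..*..
..*..
.*...
.....
Generation 2: 7 live cells
.....
...**
..*..
.*..*
...*.
..*..
.....
Generation 3: 7 live cells
...**
..*..
.*...
.....
.*..*
...*.
.....
Generation 4: 11 live cells
..*..
.*..*
..*..
***..
..**.
..*.*
.....
Population at generation 4: 11

Answer: 11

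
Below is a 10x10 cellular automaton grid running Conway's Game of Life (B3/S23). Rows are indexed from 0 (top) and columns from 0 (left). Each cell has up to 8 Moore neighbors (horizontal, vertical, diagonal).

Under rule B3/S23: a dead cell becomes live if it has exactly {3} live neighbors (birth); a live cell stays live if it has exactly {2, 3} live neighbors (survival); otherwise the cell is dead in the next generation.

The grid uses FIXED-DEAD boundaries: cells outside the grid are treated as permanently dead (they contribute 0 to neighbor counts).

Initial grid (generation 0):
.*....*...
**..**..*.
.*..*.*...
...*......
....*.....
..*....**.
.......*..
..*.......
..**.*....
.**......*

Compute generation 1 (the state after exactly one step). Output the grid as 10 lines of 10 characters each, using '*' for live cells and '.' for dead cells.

Simulating step by step:
Generation 0 (given above): 23 live cells
Generation 1: 28 live cells
(generation 1 grid is the final answer)

Answer: **...*....
***.*.**..
*****.....
...***....
...*......
.......**.
.......**.
..**......
...*......
.***......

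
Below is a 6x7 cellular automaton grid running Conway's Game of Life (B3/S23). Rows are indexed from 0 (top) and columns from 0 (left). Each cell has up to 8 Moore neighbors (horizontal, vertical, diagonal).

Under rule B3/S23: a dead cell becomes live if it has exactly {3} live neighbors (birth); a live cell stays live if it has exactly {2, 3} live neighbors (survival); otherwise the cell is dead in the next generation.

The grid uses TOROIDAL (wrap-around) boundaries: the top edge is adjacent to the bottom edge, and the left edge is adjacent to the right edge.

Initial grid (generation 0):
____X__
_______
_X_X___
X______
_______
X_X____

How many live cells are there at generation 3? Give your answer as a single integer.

Answer: 0

Derivation:
Simulating step by step:
Generation 0 (given above): 6 live cells
Generation 1: 1 live cells
_______
_______
_______
_______
_X_____
_______
Generation 2: 0 live cells
_______
_______
_______
_______
_______
_______
Generation 3: 0 live cells
_______
_______
_______
_______
_______
_______
Population at generation 3: 0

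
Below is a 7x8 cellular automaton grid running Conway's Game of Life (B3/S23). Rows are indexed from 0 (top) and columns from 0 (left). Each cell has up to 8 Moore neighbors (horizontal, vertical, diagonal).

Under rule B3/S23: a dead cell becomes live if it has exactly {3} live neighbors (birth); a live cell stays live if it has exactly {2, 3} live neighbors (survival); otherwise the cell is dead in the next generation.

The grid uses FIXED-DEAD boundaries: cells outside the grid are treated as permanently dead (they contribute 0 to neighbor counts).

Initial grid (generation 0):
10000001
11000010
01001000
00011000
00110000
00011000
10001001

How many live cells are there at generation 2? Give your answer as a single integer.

Simulating step by step:
Generation 0 (given above): 16 live cells
Generation 1: 16 live cells
11000000
11000000
11111100
00001000
00100000
00101000
00011000
Generation 2: 15 live cells
11000000
00011000
10111100
00001100
00000000
00101000
00011000
Population at generation 2: 15

Answer: 15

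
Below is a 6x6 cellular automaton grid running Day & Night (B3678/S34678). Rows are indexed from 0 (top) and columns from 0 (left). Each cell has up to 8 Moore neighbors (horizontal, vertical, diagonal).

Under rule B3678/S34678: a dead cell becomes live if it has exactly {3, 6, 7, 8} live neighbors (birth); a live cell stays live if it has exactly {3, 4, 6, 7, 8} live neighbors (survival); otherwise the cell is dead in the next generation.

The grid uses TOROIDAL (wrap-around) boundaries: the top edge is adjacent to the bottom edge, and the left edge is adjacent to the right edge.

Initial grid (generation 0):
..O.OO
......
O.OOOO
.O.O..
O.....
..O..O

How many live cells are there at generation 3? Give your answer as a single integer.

Answer: 17

Derivation:
Simulating step by step:
Generation 0 (given above): 13 live cells
Generation 1: 17 live cells
...O..
OOO...
.OOOO.
.O.O..
.OO...
OO.OOO
Generation 2: 16 live cells
...O..
.O..O.
..OO..
OOOOO.
.O...O
OO.OO.
Generation 3: 17 live cells
OO.O.O
......
O....O
OO.OOO
O.O..O
O...OO
Population at generation 3: 17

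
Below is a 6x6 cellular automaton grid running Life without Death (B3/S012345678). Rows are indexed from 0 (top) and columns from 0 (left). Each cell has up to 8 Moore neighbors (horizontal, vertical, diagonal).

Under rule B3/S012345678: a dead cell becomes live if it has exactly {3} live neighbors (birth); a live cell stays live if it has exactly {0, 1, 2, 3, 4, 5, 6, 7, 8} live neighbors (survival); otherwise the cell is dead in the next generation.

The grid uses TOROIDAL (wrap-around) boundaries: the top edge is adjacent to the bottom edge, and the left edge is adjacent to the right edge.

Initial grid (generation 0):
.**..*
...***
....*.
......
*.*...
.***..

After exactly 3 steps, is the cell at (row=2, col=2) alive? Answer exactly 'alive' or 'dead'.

Simulating step by step:
Generation 0 (given above): 12 live cells
Generation 1: 17 live cells
.**..*
*.****
...***
......
*.**..
.***..
Generation 2: 22 live cells
.**..*
*.****
*.****
..*..*
*.**..
.****.
Generation 3: 24 live cells
.**..*
*.****
*.****
..*..*
*.**.*
.*****

Cell (2,2) at generation 3: 1 -> alive

Answer: alive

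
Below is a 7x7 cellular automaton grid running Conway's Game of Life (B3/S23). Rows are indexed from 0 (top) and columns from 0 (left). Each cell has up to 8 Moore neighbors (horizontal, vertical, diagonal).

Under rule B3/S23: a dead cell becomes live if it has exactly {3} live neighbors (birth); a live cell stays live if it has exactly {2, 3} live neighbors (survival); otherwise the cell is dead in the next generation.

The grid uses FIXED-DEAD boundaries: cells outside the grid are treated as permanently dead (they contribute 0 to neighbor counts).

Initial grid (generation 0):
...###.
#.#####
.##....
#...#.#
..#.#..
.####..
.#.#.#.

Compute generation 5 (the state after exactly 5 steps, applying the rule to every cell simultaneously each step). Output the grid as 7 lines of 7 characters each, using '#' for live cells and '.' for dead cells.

Simulating step by step:
Generation 0 (given above): 23 live cells
Generation 1: 14 live cells
..#...#
......#
#.#...#
..#..#.
..#.#..
.#...#.
.#.#...
Generation 2: 17 live cells
.......
.#...##
.#...##
..#..#.
.#####.
.#.##..
..#....
Generation 3: 11 live cells
.......
.....##
.##.#..
.......
.#...#.
.#...#.
..##...
Generation 4: 7 live cells
.......
.....#.
.....#.
.##....
.......
.#..#..
..#....
Generation 5: 2 live cells
(generation 5 grid is the final answer)

Answer: .......
.......
.......
.......
.##....
.......
.......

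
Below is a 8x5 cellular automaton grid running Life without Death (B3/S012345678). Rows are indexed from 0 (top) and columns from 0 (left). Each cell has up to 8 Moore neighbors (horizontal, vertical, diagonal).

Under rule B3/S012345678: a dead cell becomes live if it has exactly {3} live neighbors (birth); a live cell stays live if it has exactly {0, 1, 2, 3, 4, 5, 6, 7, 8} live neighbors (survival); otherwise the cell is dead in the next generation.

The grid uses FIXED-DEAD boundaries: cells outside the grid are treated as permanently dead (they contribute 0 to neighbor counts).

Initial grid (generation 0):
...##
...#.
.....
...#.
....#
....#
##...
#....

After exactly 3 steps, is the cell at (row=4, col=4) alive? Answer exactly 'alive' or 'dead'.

Simulating step by step:
Generation 0 (given above): 9 live cells
Generation 1: 12 live cells
...##
...##
.....
...#.
...##
....#
##...
##...
Generation 2: 16 live cells
...##
...##
...##
...##
...##
...##
##...
##...
Generation 3: 22 live cells
...##
..###
..###
..###
..###
..###
###..
##...

Cell (4,4) at generation 3: 1 -> alive

Answer: alive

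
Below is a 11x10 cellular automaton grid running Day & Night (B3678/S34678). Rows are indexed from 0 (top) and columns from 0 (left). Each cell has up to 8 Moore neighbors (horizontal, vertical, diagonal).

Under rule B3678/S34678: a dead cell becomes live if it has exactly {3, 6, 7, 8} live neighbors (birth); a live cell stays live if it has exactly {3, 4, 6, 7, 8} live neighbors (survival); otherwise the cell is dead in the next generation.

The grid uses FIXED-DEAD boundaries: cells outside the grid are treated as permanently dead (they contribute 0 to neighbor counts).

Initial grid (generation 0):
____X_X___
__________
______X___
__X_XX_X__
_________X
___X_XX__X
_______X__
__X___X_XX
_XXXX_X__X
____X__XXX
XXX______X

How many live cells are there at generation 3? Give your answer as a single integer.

Simulating step by step:
Generation 0 (given above): 31 live cells
Generation 1: 21 live cells
__________
_____X____
_____X____
______X___
___X____X_
________X_
_____X_X_X
_XX__X__X_
__XX____XX
X____X__XX
__________
Generation 2: 19 live cells
__________
__________
______X___
__________
_______X__
_______XXX
______X___
__XXX_XXX_
__X_X__XXX
________XX
__________
Generation 3: 19 live cells
__________
__________
__________
__________
__________
______XXX_
___X_XXX_X
___X__X_XX
_____XX_XX
_______XXX
__________
Population at generation 3: 19

Answer: 19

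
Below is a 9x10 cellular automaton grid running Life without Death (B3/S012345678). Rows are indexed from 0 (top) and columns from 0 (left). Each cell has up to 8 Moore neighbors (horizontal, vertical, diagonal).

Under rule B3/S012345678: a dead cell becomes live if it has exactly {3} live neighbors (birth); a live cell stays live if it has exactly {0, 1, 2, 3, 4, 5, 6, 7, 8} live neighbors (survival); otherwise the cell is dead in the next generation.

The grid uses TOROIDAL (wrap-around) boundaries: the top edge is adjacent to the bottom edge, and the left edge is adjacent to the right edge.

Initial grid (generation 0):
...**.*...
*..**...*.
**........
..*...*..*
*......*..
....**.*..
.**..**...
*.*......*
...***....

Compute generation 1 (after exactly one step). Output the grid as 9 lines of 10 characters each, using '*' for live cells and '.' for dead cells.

Answer: ..***.*...
******..**
****......
..*...*..*
*....*.**.
.*..**.*..
*******...
*.*...*..*
..****....

Derivation:
Simulating step by step:
Generation 0 (given above): 27 live cells
Generation 1: 42 live cells
(generation 1 grid is the final answer)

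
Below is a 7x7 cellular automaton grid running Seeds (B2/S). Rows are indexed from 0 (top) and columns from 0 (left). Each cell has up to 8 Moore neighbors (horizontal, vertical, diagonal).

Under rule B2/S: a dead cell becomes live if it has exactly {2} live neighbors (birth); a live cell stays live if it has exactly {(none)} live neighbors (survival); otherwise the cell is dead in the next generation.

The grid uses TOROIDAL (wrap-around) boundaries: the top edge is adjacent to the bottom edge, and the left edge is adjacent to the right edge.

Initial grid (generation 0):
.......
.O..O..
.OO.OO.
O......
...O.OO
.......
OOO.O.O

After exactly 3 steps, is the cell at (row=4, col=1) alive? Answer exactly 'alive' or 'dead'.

Answer: dead

Derivation:
Simulating step by step:
Generation 0 (given above): 15 live cells
Generation 1: 8 live cells
....O.O
O......
......O
.......
O...O..
.......
...O.O.
Generation 2: 10 live cells
O..O...
.......
O......
O....OO
.......
...O.OO
......O
Generation 3: 11 live cells
......O
OO....O
.O...O.
.O.....
.......
O...O..
..OO...

Cell (4,1) at generation 3: 0 -> dead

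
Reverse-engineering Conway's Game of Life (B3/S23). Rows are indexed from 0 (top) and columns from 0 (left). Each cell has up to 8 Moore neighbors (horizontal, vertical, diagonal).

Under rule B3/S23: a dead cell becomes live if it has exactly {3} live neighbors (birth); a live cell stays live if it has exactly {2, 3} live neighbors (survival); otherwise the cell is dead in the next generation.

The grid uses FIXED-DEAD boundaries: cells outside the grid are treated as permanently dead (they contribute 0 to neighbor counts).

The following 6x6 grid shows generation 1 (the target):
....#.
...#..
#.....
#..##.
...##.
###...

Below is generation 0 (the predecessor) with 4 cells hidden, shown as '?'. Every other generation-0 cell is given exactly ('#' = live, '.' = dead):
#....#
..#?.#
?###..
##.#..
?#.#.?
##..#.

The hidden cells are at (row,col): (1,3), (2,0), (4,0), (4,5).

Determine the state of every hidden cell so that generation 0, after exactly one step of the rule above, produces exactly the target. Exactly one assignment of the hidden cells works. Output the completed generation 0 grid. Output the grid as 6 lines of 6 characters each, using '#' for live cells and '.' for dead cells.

Hidden generation-0 cells (in order): (1,3), (2,0), (4,0), (4,5).
A hidden cell only influences target cells in its own 3x3 neighborhood. Try each of the 2^4 = 16 assignments, step the completed generation 0 forward once under B3/S23, and compare with the target:
  (1,3)=. (2,0)=. (4,0)=. (4,5)=. -> step gives (0,4)='.' but target has '#' -> reject
  (1,3)=. (2,0)=. (4,0)=. (4,5)=# -> step gives (0,4)='.' but target has '#' -> reject
  (1,3)=. (2,0)=. (4,0)=# (4,5)=. -> step gives (0,4)='.' but target has '#' -> reject
  (1,3)=. (2,0)=. (4,0)=# (4,5)=# -> step gives (0,4)='.' but target has '#' -> reject
  (1,3)=. (2,0)=# (4,0)=. (4,5)=. -> step gives (0,4)='.' but target has '#' -> reject
  (1,3)=. (2,0)=# (4,0)=. (4,5)=# -> step gives (0,4)='.' but target has '#' -> reject
  (1,3)=. (2,0)=# (4,0)=# (4,5)=. -> step gives (0,4)='.' but target has '#' -> reject
  (1,3)=. (2,0)=# (4,0)=# (4,5)=# -> step gives (0,4)='.' but target has '#' -> reject
  (1,3)=# (2,0)=. (4,0)=. (4,5)=. -> step reproduces the target at every cell -> ACCEPT
  (1,3)=# (2,0)=. (4,0)=. (4,5)=# -> step gives (3,4)='.' but target has '#' -> reject
  (1,3)=# (2,0)=. (4,0)=# (4,5)=. -> step gives (3,0)='.' but target has '#' -> reject
  (1,3)=# (2,0)=. (4,0)=# (4,5)=# -> step gives (3,0)='.' but target has '#' -> reject
  (1,3)=# (2,0)=# (4,0)=. (4,5)=. -> step gives (1,0)='#' but target has '.' -> reject
  (1,3)=# (2,0)=# (4,0)=. (4,5)=# -> step gives (1,0)='#' but target has '.' -> reject
  (1,3)=# (2,0)=# (4,0)=# (4,5)=. -> step gives (1,0)='#' but target has '.' -> reject
  (1,3)=# (2,0)=# (4,0)=# (4,5)=# -> step gives (1,0)='#' but target has '.' -> reject
Unique solution: (1,3)=live, (2,0)=dead, (4,0)=dead, (4,5)=dead.
Check: live-neighbor counts of every cell in the completed generation 0:
022231
244341
346441
347330
545231
223211
Applying B3/S23 to generation 0 with these counts gives:
....#.
...#..
#.....
#..##.
...##.
###...
which matches the target exactly.

Answer: #....#
..##.#
.###..
##.#..
.#.#..
##..#.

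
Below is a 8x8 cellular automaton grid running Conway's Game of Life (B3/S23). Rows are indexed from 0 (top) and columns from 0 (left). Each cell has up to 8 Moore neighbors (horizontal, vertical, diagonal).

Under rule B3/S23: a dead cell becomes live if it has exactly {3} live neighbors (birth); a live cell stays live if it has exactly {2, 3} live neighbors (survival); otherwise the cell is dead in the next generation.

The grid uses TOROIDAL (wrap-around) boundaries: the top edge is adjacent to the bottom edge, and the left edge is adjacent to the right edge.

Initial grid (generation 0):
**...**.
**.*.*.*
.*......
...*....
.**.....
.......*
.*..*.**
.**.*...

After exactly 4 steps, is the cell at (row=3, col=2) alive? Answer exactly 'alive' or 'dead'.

Answer: dead

Derivation:
Simulating step by step:
Generation 0 (given above): 21 live cells
Generation 1: 23 live cells
...*.**.
....**.*
.*..*...
.*......
..*.....
.**...**
.***.***
..***...
Generation 2: 16 live cells
..*...*.
...*....
*...**..
.**.....
*.*.....
.....*.*
.....*.*
.*.....*
Generation 3: 18 live cells
..*.....
...***..
.****...
*.**....
*.*.....
*......*
.......*
*......*
Generation 4: 17 live cells
...**...
.*...*..
.*...*..
*...*...
*.**....
**.....*
......*.
*......*

Cell (3,2) at generation 4: 0 -> dead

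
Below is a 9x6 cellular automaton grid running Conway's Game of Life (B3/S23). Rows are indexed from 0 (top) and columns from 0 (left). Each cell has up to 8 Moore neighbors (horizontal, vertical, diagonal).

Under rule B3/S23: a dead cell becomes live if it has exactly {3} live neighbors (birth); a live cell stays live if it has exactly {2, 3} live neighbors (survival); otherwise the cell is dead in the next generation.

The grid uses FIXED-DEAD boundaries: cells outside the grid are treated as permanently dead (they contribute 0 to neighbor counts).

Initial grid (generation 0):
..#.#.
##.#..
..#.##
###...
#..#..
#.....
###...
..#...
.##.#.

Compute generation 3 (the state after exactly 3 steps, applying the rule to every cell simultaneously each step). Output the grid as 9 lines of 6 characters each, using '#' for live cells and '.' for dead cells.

Simulating step by step:
Generation 0 (given above): 21 live cells
Generation 1: 19 live cells
.###..
.#...#
....#.
#.#.#.
#.#...
#.#...
#.#...
#.....
.###..
Generation 2: 19 live cells
.##...
.#.##.
.#.###
......
#.#...
#.##..
#.....
#..#..
.##...
Generation 3: 24 live cells
(generation 3 grid is the final answer)

Answer: .###..
##...#
...#.#
.####.
..##..
#.##..
#.##..
#.#...
.##...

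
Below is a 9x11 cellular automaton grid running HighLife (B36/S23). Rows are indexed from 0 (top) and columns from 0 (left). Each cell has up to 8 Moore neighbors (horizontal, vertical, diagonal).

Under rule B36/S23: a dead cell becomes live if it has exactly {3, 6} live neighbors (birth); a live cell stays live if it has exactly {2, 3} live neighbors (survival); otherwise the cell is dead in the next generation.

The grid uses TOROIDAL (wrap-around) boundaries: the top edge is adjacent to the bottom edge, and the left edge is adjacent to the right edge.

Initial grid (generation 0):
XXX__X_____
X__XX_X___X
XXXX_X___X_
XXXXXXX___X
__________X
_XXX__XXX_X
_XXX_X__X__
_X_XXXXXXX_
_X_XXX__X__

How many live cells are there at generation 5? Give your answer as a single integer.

Answer: 35

Derivation:
Simulating step by step:
Generation 0 (given above): 49 live cells
Generation 1: 27 live cells
____X_X___X
__X___X____
_________XX
_____XX__X_
X_X_______X
_X_XX_XXX__
____X_X____
XX_______X_
__X_____XX_
Generation 2: 43 live cells
___X_X_X_X_
_____X___XX
_____XX__XX
X________X_
XXXXX___XXX
XXXXX_XX___
XXXXX_X_X__
_X______XXX
XX______XX_
Generation 3: 27 live cells
X___X_X____
_____X_____
X____XX_X__
__XXXX_____
____XX_XXX_
______X____
____X_X_X__
X__X_______
XXX____X___
Generation 4: 24 live cells
X____XX____
____X__X___
___X__X____
___X_____X_
_______XX__
____X_X__X_
_____X_X___
X_XX___X___
X_XX______X
Generation 5: 35 live cells
XX_XXXX___X
____X__X___
___XX______
_______XX__
_______XXX_
_____XX____
___XXX_XX__
X_XXX_X___X
X_XXX_X___X
Population at generation 5: 35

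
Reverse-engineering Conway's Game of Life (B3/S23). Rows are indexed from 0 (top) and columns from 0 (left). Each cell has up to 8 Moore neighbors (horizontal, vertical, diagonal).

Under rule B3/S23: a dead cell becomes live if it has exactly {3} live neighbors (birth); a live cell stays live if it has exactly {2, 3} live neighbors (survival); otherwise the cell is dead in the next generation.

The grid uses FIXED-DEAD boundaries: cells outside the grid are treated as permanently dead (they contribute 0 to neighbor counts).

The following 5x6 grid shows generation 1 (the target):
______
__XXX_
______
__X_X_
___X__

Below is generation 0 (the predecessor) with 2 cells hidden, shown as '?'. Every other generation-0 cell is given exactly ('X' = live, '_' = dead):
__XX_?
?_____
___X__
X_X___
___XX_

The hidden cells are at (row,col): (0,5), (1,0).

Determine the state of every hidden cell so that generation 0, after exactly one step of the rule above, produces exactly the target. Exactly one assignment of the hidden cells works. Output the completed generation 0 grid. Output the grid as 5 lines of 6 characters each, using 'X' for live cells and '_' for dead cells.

Answer: __XX_X
______
___X__
X_X___
___XX_

Derivation:
Hidden generation-0 cells (in order): (0,5), (1,0).
A hidden cell only influences target cells in its own 3x3 neighborhood. Try each of the 2^2 = 4 assignments, step the completed generation 0 forward once under B3/S23, and compare with the target:
  (0,5)=_ (1,0)=_ -> step gives (1,4)='_' but target has 'X' -> reject
  (0,5)=_ (1,0)=X -> step gives (1,4)='_' but target has 'X' -> reject
  (0,5)=X (1,0)=_ -> step reproduces the target at every cell -> ACCEPT
  (0,5)=X (1,0)=X -> step gives (2,1)='X' but target has '_' -> reject
Unique solution: (0,5)=live, (1,0)=dead.
Check: live-neighbor counts of every cell in the completed generation 0:
011120
013331
122110
022431
122211
Applying B3/S23 to generation 0 with these counts gives:
______
__XXX_
______
__X_X_
___X__
which matches the target exactly.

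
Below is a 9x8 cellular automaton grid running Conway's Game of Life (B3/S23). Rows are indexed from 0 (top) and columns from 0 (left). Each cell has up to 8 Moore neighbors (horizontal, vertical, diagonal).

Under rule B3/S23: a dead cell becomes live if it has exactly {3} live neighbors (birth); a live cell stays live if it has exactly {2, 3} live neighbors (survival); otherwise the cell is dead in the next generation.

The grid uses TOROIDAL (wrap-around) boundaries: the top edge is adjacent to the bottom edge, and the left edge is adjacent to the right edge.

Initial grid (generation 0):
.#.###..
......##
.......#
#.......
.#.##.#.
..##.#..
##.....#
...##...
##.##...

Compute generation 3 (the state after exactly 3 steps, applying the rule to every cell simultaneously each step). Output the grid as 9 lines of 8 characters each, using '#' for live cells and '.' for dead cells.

Answer: ##.##...
##......
###.##..
.#.###..
##.#....
##...#.#
#..#.#..
#.....#.
##.#....

Derivation:
Simulating step by step:
Generation 0 (given above): 24 live cells
Generation 1: 30 live cells
.#.#.###
#...####
#.....##
#......#
.#.###..
...#.###
##......
...##..#
##......
Generation 2: 25 live cells
.##.....
.#..#...
.#......
.#..##..
..##.#..
.#.#.###
#.##.#..
..#....#
.#.#.#..
Generation 3: 30 live cells
(generation 3 grid is the final answer)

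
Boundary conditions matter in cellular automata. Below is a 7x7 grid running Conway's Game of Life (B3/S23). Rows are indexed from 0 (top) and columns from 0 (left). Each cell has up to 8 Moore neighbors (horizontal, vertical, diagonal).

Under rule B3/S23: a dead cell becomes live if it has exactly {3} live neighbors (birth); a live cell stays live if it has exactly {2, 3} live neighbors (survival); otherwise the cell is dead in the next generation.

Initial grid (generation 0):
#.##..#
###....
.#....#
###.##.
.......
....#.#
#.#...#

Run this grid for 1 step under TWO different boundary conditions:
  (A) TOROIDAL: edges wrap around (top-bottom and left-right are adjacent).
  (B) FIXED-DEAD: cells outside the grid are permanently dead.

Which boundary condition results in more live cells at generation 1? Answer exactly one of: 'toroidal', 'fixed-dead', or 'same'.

Under TOROIDAL boundary, generation 1:
...#...
...#...
...#.##
###..##
##.##.#
#....##
..#....
Population = 19

Under FIXED-DEAD boundary, generation 1:
#.##...
#..#...
...#.#.
###..#.
.#.##..
.....#.
.....#.
Population = 16

Comparison: toroidal=19, fixed-dead=16 -> toroidal

Answer: toroidal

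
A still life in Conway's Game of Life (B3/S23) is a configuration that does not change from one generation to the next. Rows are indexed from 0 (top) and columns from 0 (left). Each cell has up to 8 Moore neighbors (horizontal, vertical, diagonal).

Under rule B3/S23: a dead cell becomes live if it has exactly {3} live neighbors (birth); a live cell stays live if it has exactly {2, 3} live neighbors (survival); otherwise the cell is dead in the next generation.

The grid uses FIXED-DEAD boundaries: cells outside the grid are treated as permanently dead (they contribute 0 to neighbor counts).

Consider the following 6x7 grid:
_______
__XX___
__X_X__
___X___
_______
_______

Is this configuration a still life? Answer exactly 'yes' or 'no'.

Compute generation 1 and compare to generation 0 (given above):
Generation 1:
_______
__XX___
__X_X__
___X___
_______
_______
The grids are IDENTICAL -> still life.

Answer: yes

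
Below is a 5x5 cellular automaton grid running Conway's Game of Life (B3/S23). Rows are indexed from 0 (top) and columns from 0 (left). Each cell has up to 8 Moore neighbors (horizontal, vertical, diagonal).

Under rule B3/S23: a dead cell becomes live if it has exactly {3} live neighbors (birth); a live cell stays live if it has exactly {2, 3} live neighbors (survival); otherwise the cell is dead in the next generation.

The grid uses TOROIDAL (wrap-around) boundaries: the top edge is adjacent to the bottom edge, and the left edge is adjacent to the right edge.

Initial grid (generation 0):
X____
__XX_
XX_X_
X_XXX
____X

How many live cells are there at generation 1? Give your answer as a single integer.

Answer: 8

Derivation:
Simulating step by step:
Generation 0 (given above): 11 live cells
Generation 1: 8 live cells
___XX
X_XX_
X____
__X__
_X___
Population at generation 1: 8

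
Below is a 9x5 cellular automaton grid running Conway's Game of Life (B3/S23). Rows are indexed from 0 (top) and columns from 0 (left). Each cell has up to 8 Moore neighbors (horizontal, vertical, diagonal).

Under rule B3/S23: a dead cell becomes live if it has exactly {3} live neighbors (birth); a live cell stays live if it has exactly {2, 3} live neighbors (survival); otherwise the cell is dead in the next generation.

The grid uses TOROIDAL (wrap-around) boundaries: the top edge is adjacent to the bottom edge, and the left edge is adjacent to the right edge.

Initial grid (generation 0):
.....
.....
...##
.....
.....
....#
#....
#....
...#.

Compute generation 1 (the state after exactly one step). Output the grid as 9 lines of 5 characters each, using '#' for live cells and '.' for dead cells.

Simulating step by step:
Generation 0 (given above): 6 live cells
Generation 1: 3 live cells
(generation 1 grid is the final answer)

Answer: .....
.....
.....
.....
.....
.....
#...#
....#
.....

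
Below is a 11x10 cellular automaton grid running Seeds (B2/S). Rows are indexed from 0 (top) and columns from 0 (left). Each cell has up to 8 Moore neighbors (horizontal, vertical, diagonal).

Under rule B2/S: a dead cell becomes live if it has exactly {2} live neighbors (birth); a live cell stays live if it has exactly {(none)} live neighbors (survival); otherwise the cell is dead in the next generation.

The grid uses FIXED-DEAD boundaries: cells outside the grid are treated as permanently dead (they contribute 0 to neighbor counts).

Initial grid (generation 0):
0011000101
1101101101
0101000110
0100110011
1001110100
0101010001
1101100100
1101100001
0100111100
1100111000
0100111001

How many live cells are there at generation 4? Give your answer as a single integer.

Answer: 19

Derivation:
Simulating step by step:
Generation 0 (given above): 54 live cells
Generation 1: 11 live cells
1000010000
0000010000
0000000000
0000000000
0000000000
0000000100
0000001001
0000000000
0000000010
0000000010
0011000100
Generation 2: 17 live cells
0000101000
0000101000
0000000000
0000000000
0000000000
0000001010
0000000110
0000000111
0000000101
0011000001
0000000010
Generation 3: 14 live cells
0001000100
0001000100
0000010000
0000000000
0000000100
0000000001
0000000000
0000000000
0011001000
0000000100
0011000001
Generation 4: 19 live cells
0010101010
0010000010
0000101000
0000001000
0000000010
0000000010
0000000000
0011000000
0000000100
0100101010
0000000010
Population at generation 4: 19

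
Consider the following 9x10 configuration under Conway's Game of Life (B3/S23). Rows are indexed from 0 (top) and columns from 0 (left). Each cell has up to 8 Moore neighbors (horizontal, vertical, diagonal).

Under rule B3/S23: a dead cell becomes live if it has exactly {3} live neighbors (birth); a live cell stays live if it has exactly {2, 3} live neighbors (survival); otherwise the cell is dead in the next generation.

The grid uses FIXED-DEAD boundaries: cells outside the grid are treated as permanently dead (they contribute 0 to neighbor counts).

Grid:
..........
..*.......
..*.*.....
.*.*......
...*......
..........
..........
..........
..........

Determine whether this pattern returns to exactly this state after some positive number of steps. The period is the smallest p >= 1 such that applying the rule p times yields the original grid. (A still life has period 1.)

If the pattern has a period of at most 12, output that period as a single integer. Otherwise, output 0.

Answer: 2

Derivation:
Simulating and comparing each generation to the original:
Gen 0 (original, given above): 6 live cells
Gen 1: 6 live cells, differs from original
Gen 2: 6 live cells, MATCHES original -> period = 2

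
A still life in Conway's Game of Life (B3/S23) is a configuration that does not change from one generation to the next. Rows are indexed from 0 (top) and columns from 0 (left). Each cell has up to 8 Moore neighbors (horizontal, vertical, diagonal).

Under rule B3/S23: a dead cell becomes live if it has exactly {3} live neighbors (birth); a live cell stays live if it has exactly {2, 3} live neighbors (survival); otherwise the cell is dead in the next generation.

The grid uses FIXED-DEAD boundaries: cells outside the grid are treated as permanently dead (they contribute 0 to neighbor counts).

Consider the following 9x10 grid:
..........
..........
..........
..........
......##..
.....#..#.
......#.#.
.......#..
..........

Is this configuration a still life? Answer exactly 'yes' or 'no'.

Compute generation 1 and compare to generation 0 (given above):
Generation 1:
..........
..........
..........
..........
......##..
.....#..#.
......#.#.
.......#..
..........
The grids are IDENTICAL -> still life.

Answer: yes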